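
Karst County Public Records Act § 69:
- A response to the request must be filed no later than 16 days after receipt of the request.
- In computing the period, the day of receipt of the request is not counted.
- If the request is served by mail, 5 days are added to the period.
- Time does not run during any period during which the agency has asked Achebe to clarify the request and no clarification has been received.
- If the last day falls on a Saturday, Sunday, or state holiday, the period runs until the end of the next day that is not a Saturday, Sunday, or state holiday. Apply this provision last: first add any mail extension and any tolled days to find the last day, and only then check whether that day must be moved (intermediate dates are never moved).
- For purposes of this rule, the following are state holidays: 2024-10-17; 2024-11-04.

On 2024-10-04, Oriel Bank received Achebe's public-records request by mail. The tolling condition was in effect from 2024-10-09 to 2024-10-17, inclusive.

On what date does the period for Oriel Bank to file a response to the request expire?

16 days after 2024-10-04 is October 20, 2024.
Service was by mail, adding 5 days: October 20, 2024 + 5 days = October 25, 2024.
From October 9, 2024 through October 17, 2024 inclusive is 9 days; tolling adds 9 days: October 25, 2024 + 9 days = November 3, 2024.
November 3, 2024 is Sunday; November 4, 2024 is a listed holiday. The next qualifying day is November 5, 2024.

November 5, 2024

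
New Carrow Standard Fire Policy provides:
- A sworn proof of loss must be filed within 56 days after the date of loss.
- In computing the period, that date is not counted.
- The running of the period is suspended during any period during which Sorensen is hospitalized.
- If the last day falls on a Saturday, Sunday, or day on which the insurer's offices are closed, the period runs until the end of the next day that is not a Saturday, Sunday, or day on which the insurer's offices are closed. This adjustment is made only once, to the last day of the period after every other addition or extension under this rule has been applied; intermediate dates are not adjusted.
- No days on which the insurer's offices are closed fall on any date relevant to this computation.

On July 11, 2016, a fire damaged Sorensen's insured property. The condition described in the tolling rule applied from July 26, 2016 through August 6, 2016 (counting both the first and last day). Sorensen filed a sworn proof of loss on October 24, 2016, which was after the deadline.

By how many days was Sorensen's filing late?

56 days after July 11, 2016 is September 5, 2016.
From July 26, 2016 through August 6, 2016 inclusive is 12 days; tolling adds 12 days: September 5, 2016 + 12 days = September 17, 2016.
September 17, 2016 is Saturday; September 18, 2016 is Sunday. The next qualifying day is September 19, 2016.
The deadline is September 19, 2016; from September 19, 2016 to October 24, 2016 is 35 days.

35 days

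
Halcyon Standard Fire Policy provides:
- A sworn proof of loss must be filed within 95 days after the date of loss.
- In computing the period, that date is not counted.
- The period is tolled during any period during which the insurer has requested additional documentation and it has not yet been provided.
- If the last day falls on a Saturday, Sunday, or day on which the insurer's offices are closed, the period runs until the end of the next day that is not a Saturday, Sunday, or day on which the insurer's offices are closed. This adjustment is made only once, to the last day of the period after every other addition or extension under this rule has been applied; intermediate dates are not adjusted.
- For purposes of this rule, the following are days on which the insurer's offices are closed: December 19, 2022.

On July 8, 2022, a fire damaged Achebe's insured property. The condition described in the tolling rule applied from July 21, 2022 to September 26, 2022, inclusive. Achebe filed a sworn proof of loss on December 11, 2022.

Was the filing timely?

95 days after July 8, 2022 is October 11, 2022.
From July 21, 2022 through September 26, 2022 inclusive is 68 days; tolling adds 68 days: October 11, 2022 + 68 days = December 18, 2022.
December 18, 2022 is Sunday; December 19, 2022 is a listed holiday. The next qualifying day is December 20, 2022.
The deadline is December 20, 2022; the filing on December 11, 2022 is on or before that date.

Yes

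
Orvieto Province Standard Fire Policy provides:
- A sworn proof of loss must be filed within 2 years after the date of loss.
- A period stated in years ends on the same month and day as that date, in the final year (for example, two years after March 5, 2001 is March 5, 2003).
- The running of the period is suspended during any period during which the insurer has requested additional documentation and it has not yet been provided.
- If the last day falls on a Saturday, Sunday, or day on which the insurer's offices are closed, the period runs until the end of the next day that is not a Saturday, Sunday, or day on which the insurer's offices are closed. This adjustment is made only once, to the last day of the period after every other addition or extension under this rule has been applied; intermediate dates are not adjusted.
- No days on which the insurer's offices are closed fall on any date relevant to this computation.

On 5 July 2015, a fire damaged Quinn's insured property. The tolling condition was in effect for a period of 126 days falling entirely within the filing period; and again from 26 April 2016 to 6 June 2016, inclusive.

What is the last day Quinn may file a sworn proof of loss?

2 years after 5 July 2015 is July 5, 2017.
Tolling adds 126 days: July 5, 2017 + 126 days = November 8, 2017.
From April 26, 2016 through June 6, 2016 inclusive is 42 days; tolling adds 42 days: November 8, 2017 + 42 days = December 20, 2017.
December 20, 2017 is a Wednesday and not a day on which the insurer's offices are closed, so no extension applies.

December 20, 2017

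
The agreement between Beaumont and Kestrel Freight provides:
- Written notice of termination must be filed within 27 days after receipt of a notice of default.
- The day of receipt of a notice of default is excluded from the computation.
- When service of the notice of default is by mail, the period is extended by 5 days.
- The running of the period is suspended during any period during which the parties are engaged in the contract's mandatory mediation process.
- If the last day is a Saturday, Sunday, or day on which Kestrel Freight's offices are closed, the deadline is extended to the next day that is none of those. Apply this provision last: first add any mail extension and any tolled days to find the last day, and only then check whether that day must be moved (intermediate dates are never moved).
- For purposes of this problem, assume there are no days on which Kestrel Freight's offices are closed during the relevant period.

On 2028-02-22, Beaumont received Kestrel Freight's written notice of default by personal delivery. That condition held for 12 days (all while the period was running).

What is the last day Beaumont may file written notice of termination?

April 3, 2028

27 days after 2028-02-22 is March 20, 2028.
Service was not by mail, so no mail extension applies.
Tolling adds 12 days: March 20, 2028 + 12 days = April 1, 2028.
April 1, 2028 is Saturday; April 2, 2028 is Sunday. The next qualifying day is April 3, 2028.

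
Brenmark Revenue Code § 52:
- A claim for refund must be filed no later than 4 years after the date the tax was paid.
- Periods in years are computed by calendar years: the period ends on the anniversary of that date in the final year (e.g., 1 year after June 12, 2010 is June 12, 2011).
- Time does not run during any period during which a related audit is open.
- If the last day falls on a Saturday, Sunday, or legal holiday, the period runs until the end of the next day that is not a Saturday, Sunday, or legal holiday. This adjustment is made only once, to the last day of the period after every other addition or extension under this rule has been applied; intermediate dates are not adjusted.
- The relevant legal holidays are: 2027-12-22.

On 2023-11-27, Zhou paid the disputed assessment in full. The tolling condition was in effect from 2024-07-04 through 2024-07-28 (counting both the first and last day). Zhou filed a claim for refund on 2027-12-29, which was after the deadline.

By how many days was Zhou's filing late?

6 days

4 years after 2023-11-27 is November 27, 2027.
From July 4, 2024 through July 28, 2024 inclusive is 25 days; tolling adds 25 days: November 27, 2027 + 25 days = December 22, 2027.
December 22, 2027 is a listed holiday. The next qualifying day is December 23, 2027.
The deadline is December 23, 2027; from December 23, 2027 to December 29, 2027 is 6 days.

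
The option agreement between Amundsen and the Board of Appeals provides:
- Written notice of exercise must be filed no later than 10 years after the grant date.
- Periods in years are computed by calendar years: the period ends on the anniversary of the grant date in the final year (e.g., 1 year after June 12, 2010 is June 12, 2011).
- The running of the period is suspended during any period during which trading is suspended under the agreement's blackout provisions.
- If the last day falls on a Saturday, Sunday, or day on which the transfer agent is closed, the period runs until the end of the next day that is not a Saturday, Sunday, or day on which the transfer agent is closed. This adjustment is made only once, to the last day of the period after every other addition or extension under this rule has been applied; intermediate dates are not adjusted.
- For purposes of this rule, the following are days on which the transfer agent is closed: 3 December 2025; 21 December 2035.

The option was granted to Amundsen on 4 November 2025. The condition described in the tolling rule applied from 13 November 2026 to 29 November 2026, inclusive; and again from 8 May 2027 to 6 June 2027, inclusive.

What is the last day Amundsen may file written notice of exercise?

10 years after 4 November 2025 is November 4, 2035.
From November 13, 2026 through November 29, 2026 inclusive is 17 days; tolling adds 17 days: November 4, 2035 + 17 days = November 21, 2035.
From May 8, 2027 through June 6, 2027 inclusive is 30 days; tolling adds 30 days: November 21, 2035 + 30 days = December 21, 2035.
December 21, 2035 is a listed holiday; December 22, 2035 is Saturday; December 23, 2035 is Sunday. The next qualifying day is December 24, 2035.

December 24, 2035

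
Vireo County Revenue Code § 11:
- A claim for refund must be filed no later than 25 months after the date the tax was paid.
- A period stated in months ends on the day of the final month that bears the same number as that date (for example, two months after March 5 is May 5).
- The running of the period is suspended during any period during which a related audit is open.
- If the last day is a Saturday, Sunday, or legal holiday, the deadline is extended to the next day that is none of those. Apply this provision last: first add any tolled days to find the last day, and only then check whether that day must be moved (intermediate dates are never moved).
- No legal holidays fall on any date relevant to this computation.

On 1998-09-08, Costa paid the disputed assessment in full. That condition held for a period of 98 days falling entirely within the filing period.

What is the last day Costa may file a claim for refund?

January 15, 2001

25 months after 1998-09-08 is October 8, 2000.
Tolling adds 98 days: October 8, 2000 + 98 days = January 14, 2001.
January 14, 2001 is Sunday. The next qualifying day is January 15, 2001.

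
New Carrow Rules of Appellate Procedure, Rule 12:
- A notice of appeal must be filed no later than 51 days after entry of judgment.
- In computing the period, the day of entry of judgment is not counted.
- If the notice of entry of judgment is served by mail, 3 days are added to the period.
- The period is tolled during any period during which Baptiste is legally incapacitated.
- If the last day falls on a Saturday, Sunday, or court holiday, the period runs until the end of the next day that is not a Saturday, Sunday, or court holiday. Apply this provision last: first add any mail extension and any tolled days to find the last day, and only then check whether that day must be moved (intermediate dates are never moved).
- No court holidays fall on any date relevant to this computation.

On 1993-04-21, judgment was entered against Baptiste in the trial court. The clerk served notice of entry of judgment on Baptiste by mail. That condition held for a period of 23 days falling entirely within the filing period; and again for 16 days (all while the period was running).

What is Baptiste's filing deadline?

51 days after 1993-04-21 is June 11, 1993.
Service was by mail, adding 3 days: June 11, 1993 + 3 days = June 14, 1993.
Tolling adds 23 days: June 14, 1993 + 23 days = July 7, 1993.
Tolling adds 16 days: July 7, 1993 + 16 days = July 23, 1993.
July 23, 1993 is a Friday and not a court holiday, so no extension applies.

July 23, 1993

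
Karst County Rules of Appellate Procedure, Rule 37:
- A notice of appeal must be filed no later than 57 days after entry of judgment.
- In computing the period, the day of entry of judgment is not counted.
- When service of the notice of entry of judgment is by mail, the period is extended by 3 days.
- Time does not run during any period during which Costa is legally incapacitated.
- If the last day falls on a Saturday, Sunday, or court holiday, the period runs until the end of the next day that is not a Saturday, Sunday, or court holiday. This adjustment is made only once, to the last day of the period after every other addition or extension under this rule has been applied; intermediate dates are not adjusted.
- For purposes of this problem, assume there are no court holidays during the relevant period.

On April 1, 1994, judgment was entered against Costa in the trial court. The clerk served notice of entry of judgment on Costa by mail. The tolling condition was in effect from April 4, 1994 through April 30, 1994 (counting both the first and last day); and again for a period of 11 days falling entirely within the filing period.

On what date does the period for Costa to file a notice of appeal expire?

July 8, 1994

57 days after April 1, 1994 is May 28, 1994.
Service was by mail, adding 3 days: May 28, 1994 + 3 days = May 31, 1994.
From April 4, 1994 through April 30, 1994 inclusive is 27 days; tolling adds 27 days: May 31, 1994 + 27 days = June 27, 1994.
Tolling adds 11 days: June 27, 1994 + 11 days = July 8, 1994.
July 8, 1994 is a Friday and not a court holiday, so no extension applies.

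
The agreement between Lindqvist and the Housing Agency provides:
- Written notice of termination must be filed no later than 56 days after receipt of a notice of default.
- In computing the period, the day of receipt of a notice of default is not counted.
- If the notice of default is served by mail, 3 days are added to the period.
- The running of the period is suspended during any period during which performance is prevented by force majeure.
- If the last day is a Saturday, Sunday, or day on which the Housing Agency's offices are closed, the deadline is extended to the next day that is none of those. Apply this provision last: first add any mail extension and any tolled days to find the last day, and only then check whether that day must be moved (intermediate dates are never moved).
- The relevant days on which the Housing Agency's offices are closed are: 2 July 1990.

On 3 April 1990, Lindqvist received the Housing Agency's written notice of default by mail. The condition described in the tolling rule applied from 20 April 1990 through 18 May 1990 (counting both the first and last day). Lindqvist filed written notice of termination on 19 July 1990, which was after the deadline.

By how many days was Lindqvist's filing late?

16 days

56 days after 3 April 1990 is May 29, 1990.
Service was by mail, adding 3 days: May 29, 1990 + 3 days = June 1, 1990.
From April 20, 1990 through May 18, 1990 inclusive is 29 days; tolling adds 29 days: June 1, 1990 + 29 days = June 30, 1990.
June 30, 1990 is Saturday; July 1, 1990 is Sunday; July 2, 1990 is a listed holiday. The next qualifying day is July 3, 1990.
The deadline is July 3, 1990; from July 3, 1990 to July 19, 1990 is 16 days.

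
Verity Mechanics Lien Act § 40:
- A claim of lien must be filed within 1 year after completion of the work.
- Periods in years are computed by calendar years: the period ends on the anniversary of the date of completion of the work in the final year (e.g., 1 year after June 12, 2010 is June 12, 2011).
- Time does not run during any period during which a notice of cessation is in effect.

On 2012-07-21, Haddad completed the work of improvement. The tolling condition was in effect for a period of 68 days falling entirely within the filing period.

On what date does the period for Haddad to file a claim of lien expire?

September 27, 2013

1 year after 2012-07-21 is July 21, 2013.
Tolling adds 68 days: July 21, 2013 + 68 days = September 27, 2013.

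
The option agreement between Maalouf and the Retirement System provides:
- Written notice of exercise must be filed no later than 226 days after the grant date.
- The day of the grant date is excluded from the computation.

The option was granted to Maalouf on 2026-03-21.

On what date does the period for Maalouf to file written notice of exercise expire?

November 2, 2026

226 days after 2026-03-21 is November 2, 2026.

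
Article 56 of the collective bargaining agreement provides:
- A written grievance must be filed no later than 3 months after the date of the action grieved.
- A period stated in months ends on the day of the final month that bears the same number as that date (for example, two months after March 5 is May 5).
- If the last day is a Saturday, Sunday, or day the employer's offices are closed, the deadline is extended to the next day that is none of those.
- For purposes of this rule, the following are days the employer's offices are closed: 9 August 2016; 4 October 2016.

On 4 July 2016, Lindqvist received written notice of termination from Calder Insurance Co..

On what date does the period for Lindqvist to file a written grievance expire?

October 5, 2016

3 months after 4 July 2016 is October 4, 2016.
October 4, 2016 is a listed holiday. The next qualifying day is October 5, 2016.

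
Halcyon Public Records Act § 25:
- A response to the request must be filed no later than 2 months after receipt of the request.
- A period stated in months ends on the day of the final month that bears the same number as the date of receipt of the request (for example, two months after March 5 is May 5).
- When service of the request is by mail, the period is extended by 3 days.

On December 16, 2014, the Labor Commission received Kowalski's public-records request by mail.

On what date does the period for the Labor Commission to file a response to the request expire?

2 months after December 16, 2014 is February 16, 2015.
Service was by mail, adding 3 days: February 16, 2015 + 3 days = February 19, 2015.

February 19, 2015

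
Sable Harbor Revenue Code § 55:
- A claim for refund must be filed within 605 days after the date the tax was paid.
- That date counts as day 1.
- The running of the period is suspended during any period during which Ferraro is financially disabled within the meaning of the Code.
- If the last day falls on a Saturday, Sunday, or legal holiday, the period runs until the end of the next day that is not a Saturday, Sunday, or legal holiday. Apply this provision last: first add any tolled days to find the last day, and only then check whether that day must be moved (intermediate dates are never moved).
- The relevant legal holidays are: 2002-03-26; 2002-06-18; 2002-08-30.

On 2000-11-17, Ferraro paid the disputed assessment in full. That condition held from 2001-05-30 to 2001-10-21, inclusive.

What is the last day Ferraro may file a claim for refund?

Counting 2000-11-17 as day 1, day 605 is July 14, 2002.
From May 30, 2001 through October 21, 2001 inclusive is 145 days; tolling adds 145 days: July 14, 2002 + 145 days = December 6, 2002.
December 6, 2002 is a Friday and not a legal holiday, so no extension applies.

December 6, 2002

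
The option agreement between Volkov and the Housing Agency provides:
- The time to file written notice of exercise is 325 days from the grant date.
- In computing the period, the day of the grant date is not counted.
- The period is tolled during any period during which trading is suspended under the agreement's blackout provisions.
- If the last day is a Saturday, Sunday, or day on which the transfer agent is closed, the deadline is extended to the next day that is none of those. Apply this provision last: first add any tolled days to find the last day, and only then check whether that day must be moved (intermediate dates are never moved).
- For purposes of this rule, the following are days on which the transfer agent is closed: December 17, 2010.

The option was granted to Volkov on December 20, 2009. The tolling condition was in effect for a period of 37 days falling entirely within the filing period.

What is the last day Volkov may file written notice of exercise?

325 days after December 20, 2009 is November 10, 2010.
Tolling adds 37 days: November 10, 2010 + 37 days = December 17, 2010.
December 17, 2010 is a listed holiday; December 18, 2010 is Saturday; December 19, 2010 is Sunday. The next qualifying day is December 20, 2010.

December 20, 2010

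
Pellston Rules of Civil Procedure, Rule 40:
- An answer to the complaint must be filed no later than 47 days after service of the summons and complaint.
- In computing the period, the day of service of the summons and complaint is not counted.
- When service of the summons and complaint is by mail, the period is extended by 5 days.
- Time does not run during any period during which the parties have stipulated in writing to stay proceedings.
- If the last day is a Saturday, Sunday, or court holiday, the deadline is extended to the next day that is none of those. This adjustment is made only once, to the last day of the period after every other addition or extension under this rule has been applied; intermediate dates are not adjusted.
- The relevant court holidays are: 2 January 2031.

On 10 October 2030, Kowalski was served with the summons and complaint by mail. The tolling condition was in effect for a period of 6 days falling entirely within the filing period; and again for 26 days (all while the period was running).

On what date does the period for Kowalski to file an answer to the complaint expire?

47 days after 10 October 2030 is November 26, 2030.
Service was by mail, adding 5 days: November 26, 2030 + 5 days = December 1, 2030.
Tolling adds 6 days: December 1, 2030 + 6 days = December 7, 2030.
Tolling adds 26 days: December 7, 2030 + 26 days = January 2, 2031.
January 2, 2031 is a listed holiday. The next qualifying day is January 3, 2031.

January 3, 2031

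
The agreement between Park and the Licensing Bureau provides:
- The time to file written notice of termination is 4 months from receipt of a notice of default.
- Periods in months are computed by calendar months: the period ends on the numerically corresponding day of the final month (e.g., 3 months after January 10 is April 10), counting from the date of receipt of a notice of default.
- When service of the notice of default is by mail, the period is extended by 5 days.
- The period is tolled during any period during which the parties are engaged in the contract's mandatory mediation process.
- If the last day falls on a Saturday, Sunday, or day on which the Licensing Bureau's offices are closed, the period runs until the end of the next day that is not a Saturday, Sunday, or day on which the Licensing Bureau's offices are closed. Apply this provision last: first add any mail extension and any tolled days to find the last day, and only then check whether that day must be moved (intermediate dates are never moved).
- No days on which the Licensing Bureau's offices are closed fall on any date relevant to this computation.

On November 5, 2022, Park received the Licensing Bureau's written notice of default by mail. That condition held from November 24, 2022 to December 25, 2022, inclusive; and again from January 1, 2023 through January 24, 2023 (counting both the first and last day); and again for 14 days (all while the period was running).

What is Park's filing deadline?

May 19, 2023

4 months after November 5, 2022 is March 5, 2023.
Service was by mail, adding 5 days: March 5, 2023 + 5 days = March 10, 2023.
From November 24, 2022 through December 25, 2022 inclusive is 32 days; tolling adds 32 days: March 10, 2023 + 32 days = April 11, 2023.
From January 1, 2023 through January 24, 2023 inclusive is 24 days; tolling adds 24 days: April 11, 2023 + 24 days = May 5, 2023.
Tolling adds 14 days: May 5, 2023 + 14 days = May 19, 2023.
May 19, 2023 is a Friday and not a day on which the Licensing Bureau's offices are closed, so no extension applies.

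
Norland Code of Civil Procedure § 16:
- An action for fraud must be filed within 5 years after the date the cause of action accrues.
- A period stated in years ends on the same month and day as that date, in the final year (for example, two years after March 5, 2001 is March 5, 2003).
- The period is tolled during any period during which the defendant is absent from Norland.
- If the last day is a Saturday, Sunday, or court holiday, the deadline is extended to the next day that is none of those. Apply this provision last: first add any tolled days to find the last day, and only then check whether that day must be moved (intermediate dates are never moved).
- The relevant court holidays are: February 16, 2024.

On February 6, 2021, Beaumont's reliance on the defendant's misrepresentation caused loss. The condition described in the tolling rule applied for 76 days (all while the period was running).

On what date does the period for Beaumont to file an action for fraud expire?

5 years after February 6, 2021 is February 6, 2026.
Tolling adds 76 days: February 6, 2026 + 76 days = April 23, 2026.
April 23, 2026 is a Thursday and not a court holiday, so no extension applies.

April 23, 2026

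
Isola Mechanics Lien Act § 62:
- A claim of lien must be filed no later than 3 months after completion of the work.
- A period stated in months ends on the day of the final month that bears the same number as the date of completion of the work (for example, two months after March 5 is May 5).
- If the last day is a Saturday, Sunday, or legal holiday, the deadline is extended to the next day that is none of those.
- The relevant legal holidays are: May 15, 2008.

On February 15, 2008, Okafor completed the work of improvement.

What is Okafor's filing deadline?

3 months after February 15, 2008 is May 15, 2008.
May 15, 2008 is a listed holiday. The next qualifying day is May 16, 2008.

May 16, 2008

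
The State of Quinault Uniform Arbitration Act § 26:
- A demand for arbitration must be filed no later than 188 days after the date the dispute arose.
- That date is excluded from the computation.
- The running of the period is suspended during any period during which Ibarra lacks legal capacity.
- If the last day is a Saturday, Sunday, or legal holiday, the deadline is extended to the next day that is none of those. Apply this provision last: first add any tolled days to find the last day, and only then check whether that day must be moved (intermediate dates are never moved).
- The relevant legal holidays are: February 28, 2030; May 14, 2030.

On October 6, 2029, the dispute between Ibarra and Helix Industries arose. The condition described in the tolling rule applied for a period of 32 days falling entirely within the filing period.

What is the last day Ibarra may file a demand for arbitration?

188 days after October 6, 2029 is April 12, 2030.
Tolling adds 32 days: April 12, 2030 + 32 days = May 14, 2030.
May 14, 2030 is a listed holiday. The next qualifying day is May 15, 2030.

May 15, 2030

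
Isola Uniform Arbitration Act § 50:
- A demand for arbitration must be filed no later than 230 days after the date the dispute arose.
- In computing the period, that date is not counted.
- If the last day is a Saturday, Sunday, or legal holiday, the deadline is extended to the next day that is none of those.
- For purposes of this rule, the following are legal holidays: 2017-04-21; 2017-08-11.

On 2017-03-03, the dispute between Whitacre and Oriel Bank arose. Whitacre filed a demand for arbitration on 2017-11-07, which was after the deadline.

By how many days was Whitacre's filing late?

230 days after 2017-03-03 is October 19, 2017.
October 19, 2017 is a Thursday and not a legal holiday, so no extension applies.
The deadline is October 19, 2017; from October 19, 2017 to November 7, 2017 is 19 days.

19 days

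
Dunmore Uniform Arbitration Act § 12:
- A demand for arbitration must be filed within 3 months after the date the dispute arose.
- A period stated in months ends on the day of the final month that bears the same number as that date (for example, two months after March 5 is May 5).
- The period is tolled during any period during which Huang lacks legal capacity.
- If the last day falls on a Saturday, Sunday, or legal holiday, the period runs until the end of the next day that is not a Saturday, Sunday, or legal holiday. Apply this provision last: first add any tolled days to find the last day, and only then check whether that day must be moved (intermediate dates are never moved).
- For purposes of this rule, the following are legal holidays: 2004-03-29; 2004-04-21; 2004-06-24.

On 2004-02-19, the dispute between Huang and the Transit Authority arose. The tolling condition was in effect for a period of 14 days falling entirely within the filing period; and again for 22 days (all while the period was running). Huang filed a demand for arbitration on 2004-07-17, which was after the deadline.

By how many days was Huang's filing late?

22 days

3 months after 2004-02-19 is May 19, 2004.
Tolling adds 14 days: May 19, 2004 + 14 days = June 2, 2004.
Tolling adds 22 days: June 2, 2004 + 22 days = June 24, 2004.
June 24, 2004 is a listed holiday. The next qualifying day is June 25, 2004.
The deadline is June 25, 2004; from June 25, 2004 to July 17, 2004 is 22 days.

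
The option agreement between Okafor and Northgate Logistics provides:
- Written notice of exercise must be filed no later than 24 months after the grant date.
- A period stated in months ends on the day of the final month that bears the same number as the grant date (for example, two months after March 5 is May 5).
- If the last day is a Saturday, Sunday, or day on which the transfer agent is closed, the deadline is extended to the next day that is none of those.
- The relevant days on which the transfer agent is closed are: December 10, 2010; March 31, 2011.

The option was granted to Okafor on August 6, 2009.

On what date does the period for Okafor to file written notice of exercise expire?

24 months after August 6, 2009 is August 6, 2011.
August 6, 2011 is Saturday; August 7, 2011 is Sunday. The next qualifying day is August 8, 2011.

August 8, 2011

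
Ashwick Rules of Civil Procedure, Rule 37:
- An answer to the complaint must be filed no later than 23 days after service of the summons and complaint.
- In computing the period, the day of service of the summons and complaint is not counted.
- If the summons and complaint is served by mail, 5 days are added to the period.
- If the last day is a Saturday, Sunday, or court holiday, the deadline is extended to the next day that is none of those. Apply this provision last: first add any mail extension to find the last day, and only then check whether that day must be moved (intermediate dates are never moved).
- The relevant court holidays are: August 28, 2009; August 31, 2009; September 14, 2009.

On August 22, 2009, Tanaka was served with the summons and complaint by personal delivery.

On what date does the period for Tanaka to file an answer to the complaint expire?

September 15, 2009

23 days after August 22, 2009 is September 14, 2009.
Service was not by mail, so no mail extension applies.
September 14, 2009 is a listed holiday. The next qualifying day is September 15, 2009.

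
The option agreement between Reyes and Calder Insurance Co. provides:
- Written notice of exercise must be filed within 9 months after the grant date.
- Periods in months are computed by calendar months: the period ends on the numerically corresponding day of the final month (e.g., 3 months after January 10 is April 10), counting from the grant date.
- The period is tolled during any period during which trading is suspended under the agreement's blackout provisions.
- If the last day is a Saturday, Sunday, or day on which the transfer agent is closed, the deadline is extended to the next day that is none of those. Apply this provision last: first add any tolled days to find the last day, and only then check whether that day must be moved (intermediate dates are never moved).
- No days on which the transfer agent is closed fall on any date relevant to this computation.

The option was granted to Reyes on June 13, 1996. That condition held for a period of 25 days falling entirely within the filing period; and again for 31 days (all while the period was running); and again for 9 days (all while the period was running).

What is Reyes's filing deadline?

9 months after June 13, 1996 is March 13, 1997.
Tolling adds 25 days: March 13, 1997 + 25 days = April 7, 1997.
Tolling adds 31 days: April 7, 1997 + 31 days = May 8, 1997.
Tolling adds 9 days: May 8, 1997 + 9 days = May 17, 1997.
May 17, 1997 is Saturday; May 18, 1997 is Sunday. The next qualifying day is May 19, 1997.

May 19, 1997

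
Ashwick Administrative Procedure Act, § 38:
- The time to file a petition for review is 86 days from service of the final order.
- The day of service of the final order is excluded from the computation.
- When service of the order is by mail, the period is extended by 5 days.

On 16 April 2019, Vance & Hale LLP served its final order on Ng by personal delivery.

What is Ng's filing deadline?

July 11, 2019

86 days after 16 April 2019 is July 11, 2019.
Service was not by mail, so no mail extension applies.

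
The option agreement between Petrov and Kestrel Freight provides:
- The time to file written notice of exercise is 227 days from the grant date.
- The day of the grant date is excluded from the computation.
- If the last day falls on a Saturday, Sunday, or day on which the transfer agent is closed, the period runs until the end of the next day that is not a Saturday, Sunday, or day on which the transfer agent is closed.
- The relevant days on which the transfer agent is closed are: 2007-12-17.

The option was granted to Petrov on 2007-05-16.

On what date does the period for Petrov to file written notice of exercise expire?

December 31, 2007

227 days after 2007-05-16 is December 29, 2007.
December 29, 2007 is Saturday; December 30, 2007 is Sunday. The next qualifying day is December 31, 2007.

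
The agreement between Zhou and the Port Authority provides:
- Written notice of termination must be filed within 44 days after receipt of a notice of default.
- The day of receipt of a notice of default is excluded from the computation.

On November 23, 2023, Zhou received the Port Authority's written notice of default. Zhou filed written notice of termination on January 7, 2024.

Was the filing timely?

44 days after November 23, 2023 is January 6, 2024.
The deadline is January 6, 2024; the filing on January 7, 2024 is after that date.

No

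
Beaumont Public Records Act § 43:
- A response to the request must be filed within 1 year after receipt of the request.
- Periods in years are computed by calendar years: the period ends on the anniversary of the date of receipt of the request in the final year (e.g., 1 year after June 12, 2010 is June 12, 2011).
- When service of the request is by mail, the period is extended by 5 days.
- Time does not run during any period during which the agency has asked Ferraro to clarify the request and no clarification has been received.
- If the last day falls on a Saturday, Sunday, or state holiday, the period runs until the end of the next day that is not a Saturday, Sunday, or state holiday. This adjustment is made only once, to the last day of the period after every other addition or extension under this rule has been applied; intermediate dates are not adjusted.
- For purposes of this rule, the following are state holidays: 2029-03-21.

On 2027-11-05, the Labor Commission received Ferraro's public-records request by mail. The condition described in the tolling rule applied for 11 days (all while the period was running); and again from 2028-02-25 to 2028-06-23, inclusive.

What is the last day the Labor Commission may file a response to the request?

1 year after 2027-11-05 is November 5, 2028.
Service was by mail, adding 5 days: November 5, 2028 + 5 days = November 10, 2028.
Tolling adds 11 days: November 10, 2028 + 11 days = November 21, 2028.
From February 25, 2028 through June 23, 2028 inclusive is 120 days; tolling adds 120 days: November 21, 2028 + 120 days = March 21, 2029.
March 21, 2029 is a listed holiday. The next qualifying day is March 22, 2029.

March 22, 2029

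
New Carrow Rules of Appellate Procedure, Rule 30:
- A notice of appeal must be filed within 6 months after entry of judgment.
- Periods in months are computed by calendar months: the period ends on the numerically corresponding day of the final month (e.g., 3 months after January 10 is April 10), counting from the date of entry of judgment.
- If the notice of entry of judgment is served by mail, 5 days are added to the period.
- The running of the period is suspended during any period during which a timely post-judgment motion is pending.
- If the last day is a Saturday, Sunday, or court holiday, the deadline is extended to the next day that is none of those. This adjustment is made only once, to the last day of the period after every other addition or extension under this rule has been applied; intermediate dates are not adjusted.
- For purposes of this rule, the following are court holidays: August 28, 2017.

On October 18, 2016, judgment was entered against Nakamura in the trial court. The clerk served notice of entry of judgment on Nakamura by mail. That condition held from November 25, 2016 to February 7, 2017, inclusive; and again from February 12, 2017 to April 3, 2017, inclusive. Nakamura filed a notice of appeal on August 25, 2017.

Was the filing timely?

Yes

6 months after October 18, 2016 is April 18, 2017.
Service was by mail, adding 5 days: April 18, 2017 + 5 days = April 23, 2017.
From November 25, 2016 through February 7, 2017 inclusive is 75 days; tolling adds 75 days: April 23, 2017 + 75 days = July 7, 2017.
From February 12, 2017 through April 3, 2017 inclusive is 51 days; tolling adds 51 days: July 7, 2017 + 51 days = August 27, 2017.
August 27, 2017 is Sunday; August 28, 2017 is a listed holiday. The next qualifying day is August 29, 2017.
The deadline is August 29, 2017; the filing on August 25, 2017 is on or before that date.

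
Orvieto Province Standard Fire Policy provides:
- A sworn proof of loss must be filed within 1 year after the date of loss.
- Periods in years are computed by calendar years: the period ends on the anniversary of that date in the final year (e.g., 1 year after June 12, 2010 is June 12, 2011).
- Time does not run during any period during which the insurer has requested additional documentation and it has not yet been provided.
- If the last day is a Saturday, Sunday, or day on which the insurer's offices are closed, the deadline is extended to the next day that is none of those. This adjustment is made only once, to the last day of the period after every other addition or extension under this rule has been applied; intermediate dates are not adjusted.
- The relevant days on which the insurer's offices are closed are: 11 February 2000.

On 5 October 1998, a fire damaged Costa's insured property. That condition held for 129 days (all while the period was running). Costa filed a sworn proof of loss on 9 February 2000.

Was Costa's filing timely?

Yes

1 year after 5 October 1998 is October 5, 1999.
Tolling adds 129 days: October 5, 1999 + 129 days = February 11, 2000.
February 11, 2000 is a listed holiday; February 12, 2000 is Saturday; February 13, 2000 is Sunday. The next qualifying day is February 14, 2000.
The deadline is February 14, 2000; the filing on February 9, 2000 is on or before that date.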